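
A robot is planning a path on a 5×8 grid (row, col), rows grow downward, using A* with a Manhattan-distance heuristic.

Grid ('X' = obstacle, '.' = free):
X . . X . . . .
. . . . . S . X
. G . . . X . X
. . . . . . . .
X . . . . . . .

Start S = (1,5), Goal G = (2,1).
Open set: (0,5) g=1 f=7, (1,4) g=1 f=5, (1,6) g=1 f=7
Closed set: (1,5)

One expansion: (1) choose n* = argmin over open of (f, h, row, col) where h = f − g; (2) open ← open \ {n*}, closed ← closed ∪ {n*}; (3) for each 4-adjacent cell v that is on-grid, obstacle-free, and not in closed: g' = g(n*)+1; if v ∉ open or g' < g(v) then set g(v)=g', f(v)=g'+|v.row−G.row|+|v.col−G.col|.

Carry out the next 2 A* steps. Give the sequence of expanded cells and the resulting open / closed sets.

step 1: expand (1,4) (f=5, h=4) → closed; open now [(0,4) g=2 f=7, (0,5) g=1 f=7, (1,3) g=2 f=5, (1,6) g=1 f=7, (2,4) g=2 f=5]
step 2: expand (1,3) (f=5, h=3) → closed; open now [(0,4) g=2 f=7, (0,5) g=1 f=7, (1,2) g=3 f=5, (1,6) g=1 f=7, (2,3) g=3 f=5, (2,4) g=2 f=5]

order=[(1,4) → (1,3)]; open=[(0,4) g=2 f=7, (0,5) g=1 f=7, (1,2) g=3 f=5, (1,6) g=1 f=7, (2,3) g=3 f=5, (2,4) g=2 f=5]; closed=[(1,3), (1,4), (1,5)]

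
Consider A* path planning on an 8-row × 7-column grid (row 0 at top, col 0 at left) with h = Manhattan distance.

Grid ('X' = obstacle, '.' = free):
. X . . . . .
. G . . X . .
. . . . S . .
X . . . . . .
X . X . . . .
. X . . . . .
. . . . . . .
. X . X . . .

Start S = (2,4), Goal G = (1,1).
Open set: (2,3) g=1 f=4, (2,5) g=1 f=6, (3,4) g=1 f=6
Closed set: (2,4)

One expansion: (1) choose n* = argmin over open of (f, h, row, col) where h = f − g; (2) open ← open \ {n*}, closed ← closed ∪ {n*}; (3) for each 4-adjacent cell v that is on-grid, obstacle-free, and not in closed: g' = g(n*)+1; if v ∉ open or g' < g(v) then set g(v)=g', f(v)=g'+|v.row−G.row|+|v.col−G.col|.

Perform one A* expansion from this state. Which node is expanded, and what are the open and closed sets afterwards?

step 1: expand (2,3) (f=4, h=3) → closed; open now [(1,3) g=2 f=4, (2,2) g=2 f=4, (2,5) g=1 f=6, (3,3) g=2 f=6, (3,4) g=1 f=6]

expanded=(2,3); open=[(1,3) g=2 f=4, (2,2) g=2 f=4, (2,5) g=1 f=6, (3,3) g=2 f=6, (3,4) g=1 f=6]; closed=[(2,3), (2,4)]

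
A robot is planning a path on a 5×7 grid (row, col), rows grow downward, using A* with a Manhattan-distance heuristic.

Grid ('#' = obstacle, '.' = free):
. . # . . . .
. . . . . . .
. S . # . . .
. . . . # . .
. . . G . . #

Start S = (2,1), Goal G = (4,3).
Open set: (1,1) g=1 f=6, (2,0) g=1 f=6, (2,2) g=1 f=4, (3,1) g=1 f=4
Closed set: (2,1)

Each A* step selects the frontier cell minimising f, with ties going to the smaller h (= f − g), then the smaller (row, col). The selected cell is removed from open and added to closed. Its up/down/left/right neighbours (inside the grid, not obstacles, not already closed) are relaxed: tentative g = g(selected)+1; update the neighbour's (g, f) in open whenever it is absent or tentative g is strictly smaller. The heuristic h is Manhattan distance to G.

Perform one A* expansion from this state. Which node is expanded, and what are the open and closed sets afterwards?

step 1: expand (2,2) (f=4, h=3) → closed; open now [(1,1) g=1 f=6, (1,2) g=2 f=6, (2,0) g=1 f=6, (3,1) g=1 f=4, (3,2) g=2 f=4]

expanded=(2,2); open=[(1,1) g=1 f=6, (1,2) g=2 f=6, (2,0) g=1 f=6, (3,1) g=1 f=4, (3,2) g=2 f=4]; closed=[(2,1), (2,2)]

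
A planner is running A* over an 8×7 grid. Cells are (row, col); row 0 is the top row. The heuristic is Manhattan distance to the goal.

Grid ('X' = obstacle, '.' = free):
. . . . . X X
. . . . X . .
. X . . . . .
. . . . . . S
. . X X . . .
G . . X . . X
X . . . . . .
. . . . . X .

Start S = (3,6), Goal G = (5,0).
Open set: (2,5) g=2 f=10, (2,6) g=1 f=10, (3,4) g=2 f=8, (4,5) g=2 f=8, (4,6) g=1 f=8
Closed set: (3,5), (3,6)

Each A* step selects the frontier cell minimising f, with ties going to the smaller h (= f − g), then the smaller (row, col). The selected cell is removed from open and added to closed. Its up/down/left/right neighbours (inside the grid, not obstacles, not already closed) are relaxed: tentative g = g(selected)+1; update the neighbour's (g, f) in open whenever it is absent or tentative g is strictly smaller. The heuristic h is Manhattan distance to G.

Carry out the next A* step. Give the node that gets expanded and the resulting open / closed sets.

expanded=(3,4); open=[(2,4) g=3 f=10, (2,5) g=2 f=10, (2,6) g=1 f=10, (3,3) g=3 f=8, (4,4) g=3 f=8, (4,5) g=2 f=8, (4,6) g=1 f=8]; closed=[(3,4), (3,5), (3,6)]

step 1: expand (3,4) (f=8, h=6) → closed; open now [(2,4) g=3 f=10, (2,5) g=2 f=10, (2,6) g=1 f=10, (3,3) g=3 f=8, (4,4) g=3 f=8, (4,5) g=2 f=8, (4,6) g=1 f=8]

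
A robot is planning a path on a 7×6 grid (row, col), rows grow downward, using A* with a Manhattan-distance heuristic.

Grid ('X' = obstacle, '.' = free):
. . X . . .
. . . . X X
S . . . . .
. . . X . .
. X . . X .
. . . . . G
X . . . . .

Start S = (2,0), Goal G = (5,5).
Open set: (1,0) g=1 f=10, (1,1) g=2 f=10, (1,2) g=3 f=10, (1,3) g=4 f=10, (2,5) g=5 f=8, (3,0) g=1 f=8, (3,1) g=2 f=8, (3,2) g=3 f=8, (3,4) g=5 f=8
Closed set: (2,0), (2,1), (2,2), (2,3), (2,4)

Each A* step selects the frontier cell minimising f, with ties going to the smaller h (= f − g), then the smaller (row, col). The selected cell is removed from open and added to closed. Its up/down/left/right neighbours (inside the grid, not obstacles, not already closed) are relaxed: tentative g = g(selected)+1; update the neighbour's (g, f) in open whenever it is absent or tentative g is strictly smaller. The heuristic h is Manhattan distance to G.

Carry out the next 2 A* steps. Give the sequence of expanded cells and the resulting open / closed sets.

order=[(2,5) → (3,5)]; open=[(1,0) g=1 f=10, (1,1) g=2 f=10, (1,2) g=3 f=10, (1,3) g=4 f=10, (3,0) g=1 f=8, (3,1) g=2 f=8, (3,2) g=3 f=8, (3,4) g=5 f=8, (4,5) g=7 f=8]; closed=[(2,0), (2,1), (2,2), (2,3), (2,4), (2,5), (3,5)]

step 1: expand (2,5) (f=8, h=3) → closed; open now [(1,0) g=1 f=10, (1,1) g=2 f=10, (1,2) g=3 f=10, (1,3) g=4 f=10, (3,0) g=1 f=8, (3,1) g=2 f=8, (3,2) g=3 f=8, (3,4) g=5 f=8, (3,5) g=6 f=8]
step 2: expand (3,5) (f=8, h=2) → closed; open now [(1,0) g=1 f=10, (1,1) g=2 f=10, (1,2) g=3 f=10, (1,3) g=4 f=10, (3,0) g=1 f=8, (3,1) g=2 f=8, (3,2) g=3 f=8, (3,4) g=5 f=8, (4,5) g=7 f=8]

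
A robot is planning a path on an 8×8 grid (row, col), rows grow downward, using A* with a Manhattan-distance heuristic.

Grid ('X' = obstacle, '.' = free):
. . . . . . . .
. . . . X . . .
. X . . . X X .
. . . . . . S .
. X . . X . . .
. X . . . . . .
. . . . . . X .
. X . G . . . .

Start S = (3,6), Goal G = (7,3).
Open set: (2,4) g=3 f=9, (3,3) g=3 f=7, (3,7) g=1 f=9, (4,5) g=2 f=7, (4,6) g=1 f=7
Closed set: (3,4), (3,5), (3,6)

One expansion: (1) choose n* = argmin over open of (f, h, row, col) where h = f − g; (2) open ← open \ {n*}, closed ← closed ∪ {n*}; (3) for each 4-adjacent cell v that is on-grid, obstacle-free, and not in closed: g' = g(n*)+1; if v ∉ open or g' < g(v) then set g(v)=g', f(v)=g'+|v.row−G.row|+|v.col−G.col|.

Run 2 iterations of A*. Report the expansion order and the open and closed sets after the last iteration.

order=[(3,3) → (4,3)]; open=[(2,3) g=4 f=9, (2,4) g=3 f=9, (3,2) g=4 f=9, (3,7) g=1 f=9, (4,2) g=5 f=9, (4,5) g=2 f=7, (4,6) g=1 f=7, (5,3) g=5 f=7]; closed=[(3,3), (3,4), (3,5), (3,6), (4,3)]

step 1: expand (3,3) (f=7, h=4) → closed; open now [(2,3) g=4 f=9, (2,4) g=3 f=9, (3,2) g=4 f=9, (3,7) g=1 f=9, (4,3) g=4 f=7, (4,5) g=2 f=7, (4,6) g=1 f=7]
step 2: expand (4,3) (f=7, h=3) → closed; open now [(2,3) g=4 f=9, (2,4) g=3 f=9, (3,2) g=4 f=9, (3,7) g=1 f=9, (4,2) g=5 f=9, (4,5) g=2 f=7, (4,6) g=1 f=7, (5,3) g=5 f=7]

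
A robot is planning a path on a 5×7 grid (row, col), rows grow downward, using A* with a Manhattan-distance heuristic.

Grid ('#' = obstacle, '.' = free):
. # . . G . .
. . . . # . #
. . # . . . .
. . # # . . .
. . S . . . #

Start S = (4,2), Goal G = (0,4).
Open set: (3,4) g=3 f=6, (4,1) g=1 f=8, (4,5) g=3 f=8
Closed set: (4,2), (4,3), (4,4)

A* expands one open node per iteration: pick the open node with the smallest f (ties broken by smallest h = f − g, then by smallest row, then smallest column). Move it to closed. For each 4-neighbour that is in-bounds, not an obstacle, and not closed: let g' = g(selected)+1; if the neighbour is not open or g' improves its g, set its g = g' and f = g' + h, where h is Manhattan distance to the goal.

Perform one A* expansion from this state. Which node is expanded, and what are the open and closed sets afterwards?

expanded=(3,4); open=[(2,4) g=4 f=6, (3,5) g=4 f=8, (4,1) g=1 f=8, (4,5) g=3 f=8]; closed=[(3,4), (4,2), (4,3), (4,4)]

step 1: expand (3,4) (f=6, h=3) → closed; open now [(2,4) g=4 f=6, (3,5) g=4 f=8, (4,1) g=1 f=8, (4,5) g=3 f=8]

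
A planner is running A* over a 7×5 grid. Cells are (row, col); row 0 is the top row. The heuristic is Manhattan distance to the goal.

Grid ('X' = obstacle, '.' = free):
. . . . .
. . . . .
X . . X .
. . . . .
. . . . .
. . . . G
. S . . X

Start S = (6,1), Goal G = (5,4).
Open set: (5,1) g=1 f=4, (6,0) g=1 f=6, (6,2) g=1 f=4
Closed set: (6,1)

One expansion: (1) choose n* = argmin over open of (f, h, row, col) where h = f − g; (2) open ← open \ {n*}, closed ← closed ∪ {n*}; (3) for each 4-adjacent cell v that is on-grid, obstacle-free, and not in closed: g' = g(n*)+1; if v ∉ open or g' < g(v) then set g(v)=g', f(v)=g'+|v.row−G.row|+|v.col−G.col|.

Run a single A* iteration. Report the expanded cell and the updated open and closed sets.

step 1: expand (5,1) (f=4, h=3) → closed; open now [(4,1) g=2 f=6, (5,0) g=2 f=6, (5,2) g=2 f=4, (6,0) g=1 f=6, (6,2) g=1 f=4]

expanded=(5,1); open=[(4,1) g=2 f=6, (5,0) g=2 f=6, (5,2) g=2 f=4, (6,0) g=1 f=6, (6,2) g=1 f=4]; closed=[(5,1), (6,1)]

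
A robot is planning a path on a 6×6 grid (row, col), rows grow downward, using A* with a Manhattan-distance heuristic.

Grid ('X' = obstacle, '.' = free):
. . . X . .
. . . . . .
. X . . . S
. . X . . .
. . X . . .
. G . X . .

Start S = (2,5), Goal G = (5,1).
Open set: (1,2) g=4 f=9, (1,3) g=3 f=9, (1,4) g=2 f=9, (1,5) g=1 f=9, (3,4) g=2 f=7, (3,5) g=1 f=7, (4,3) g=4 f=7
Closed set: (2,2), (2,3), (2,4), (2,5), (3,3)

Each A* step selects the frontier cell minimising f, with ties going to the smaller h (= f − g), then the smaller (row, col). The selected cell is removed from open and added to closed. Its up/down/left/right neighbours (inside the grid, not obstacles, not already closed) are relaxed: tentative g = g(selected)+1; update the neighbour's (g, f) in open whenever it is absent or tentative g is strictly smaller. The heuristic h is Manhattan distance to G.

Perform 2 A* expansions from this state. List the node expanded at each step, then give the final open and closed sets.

step 1: expand (4,3) (f=7, h=3) → closed; open now [(1,2) g=4 f=9, (1,3) g=3 f=9, (1,4) g=2 f=9, (1,5) g=1 f=9, (3,4) g=2 f=7, (3,5) g=1 f=7, (4,4) g=5 f=9]
step 2: expand (3,4) (f=7, h=5) → closed; open now [(1,2) g=4 f=9, (1,3) g=3 f=9, (1,4) g=2 f=9, (1,5) g=1 f=9, (3,5) g=1 f=7, (4,4) g=3 f=7]

order=[(4,3) → (3,4)]; open=[(1,2) g=4 f=9, (1,3) g=3 f=9, (1,4) g=2 f=9, (1,5) g=1 f=9, (3,5) g=1 f=7, (4,4) g=3 f=7]; closed=[(2,2), (2,3), (2,4), (2,5), (3,3), (3,4), (4,3)]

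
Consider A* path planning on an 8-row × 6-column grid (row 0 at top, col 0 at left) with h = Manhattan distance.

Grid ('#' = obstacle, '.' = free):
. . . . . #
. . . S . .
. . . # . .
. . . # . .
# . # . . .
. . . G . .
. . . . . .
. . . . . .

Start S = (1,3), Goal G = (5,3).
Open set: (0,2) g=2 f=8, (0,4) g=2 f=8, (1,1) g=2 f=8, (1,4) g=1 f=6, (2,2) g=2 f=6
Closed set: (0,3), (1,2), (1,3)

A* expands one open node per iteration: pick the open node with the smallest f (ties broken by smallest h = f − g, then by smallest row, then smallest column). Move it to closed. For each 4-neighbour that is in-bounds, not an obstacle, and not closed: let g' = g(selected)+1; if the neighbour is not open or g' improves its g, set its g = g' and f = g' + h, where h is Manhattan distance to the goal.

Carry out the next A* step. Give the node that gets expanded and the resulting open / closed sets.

step 1: expand (2,2) (f=6, h=4) → closed; open now [(0,2) g=2 f=8, (0,4) g=2 f=8, (1,1) g=2 f=8, (1,4) g=1 f=6, (2,1) g=3 f=8, (3,2) g=3 f=6]

expanded=(2,2); open=[(0,2) g=2 f=8, (0,4) g=2 f=8, (1,1) g=2 f=8, (1,4) g=1 f=6, (2,1) g=3 f=8, (3,2) g=3 f=6]; closed=[(0,3), (1,2), (1,3), (2,2)]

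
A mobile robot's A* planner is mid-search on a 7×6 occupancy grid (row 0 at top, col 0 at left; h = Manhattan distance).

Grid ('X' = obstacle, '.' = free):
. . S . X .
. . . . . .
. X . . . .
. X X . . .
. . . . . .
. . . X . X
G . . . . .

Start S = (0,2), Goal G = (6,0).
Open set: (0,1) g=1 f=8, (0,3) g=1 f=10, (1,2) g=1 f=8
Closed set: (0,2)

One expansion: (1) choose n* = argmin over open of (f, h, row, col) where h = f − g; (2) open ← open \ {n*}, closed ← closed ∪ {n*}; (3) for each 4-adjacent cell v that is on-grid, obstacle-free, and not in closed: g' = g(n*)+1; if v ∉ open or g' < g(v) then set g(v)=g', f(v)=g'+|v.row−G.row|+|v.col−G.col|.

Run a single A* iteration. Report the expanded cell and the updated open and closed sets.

step 1: expand (0,1) (f=8, h=7) → closed; open now [(0,0) g=2 f=8, (0,3) g=1 f=10, (1,1) g=2 f=8, (1,2) g=1 f=8]

expanded=(0,1); open=[(0,0) g=2 f=8, (0,3) g=1 f=10, (1,1) g=2 f=8, (1,2) g=1 f=8]; closed=[(0,1), (0,2)]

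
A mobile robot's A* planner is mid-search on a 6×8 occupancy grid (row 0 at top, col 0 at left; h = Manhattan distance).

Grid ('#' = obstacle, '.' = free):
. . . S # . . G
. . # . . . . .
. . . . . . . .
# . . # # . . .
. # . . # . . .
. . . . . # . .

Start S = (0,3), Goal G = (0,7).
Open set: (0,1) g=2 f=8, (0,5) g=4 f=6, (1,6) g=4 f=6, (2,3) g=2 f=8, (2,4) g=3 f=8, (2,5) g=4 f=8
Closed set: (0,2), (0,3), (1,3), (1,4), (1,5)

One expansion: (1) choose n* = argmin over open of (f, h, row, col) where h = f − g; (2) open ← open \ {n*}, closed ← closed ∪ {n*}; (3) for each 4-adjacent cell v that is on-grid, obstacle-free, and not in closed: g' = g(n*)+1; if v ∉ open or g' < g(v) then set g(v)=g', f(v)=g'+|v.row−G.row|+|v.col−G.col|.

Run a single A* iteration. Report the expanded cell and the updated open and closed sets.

expanded=(0,5); open=[(0,1) g=2 f=8, (0,6) g=5 f=6, (1,6) g=4 f=6, (2,3) g=2 f=8, (2,4) g=3 f=8, (2,5) g=4 f=8]; closed=[(0,2), (0,3), (0,5), (1,3), (1,4), (1,5)]

step 1: expand (0,5) (f=6, h=2) → closed; open now [(0,1) g=2 f=8, (0,6) g=5 f=6, (1,6) g=4 f=6, (2,3) g=2 f=8, (2,4) g=3 f=8, (2,5) g=4 f=8]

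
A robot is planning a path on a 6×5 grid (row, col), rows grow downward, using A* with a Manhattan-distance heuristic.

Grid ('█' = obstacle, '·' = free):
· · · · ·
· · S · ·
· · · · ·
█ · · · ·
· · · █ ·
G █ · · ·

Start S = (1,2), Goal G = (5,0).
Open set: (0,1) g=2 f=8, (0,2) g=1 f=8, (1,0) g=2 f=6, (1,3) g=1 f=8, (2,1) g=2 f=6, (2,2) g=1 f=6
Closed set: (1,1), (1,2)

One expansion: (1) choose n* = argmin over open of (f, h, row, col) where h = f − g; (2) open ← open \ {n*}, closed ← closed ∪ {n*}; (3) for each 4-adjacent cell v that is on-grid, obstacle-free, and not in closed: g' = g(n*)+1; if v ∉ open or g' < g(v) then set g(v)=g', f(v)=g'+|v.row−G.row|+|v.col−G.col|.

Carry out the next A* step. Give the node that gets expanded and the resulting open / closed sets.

expanded=(1,0); open=[(0,0) g=3 f=8, (0,1) g=2 f=8, (0,2) g=1 f=8, (1,3) g=1 f=8, (2,0) g=3 f=6, (2,1) g=2 f=6, (2,2) g=1 f=6]; closed=[(1,0), (1,1), (1,2)]

step 1: expand (1,0) (f=6, h=4) → closed; open now [(0,0) g=3 f=8, (0,1) g=2 f=8, (0,2) g=1 f=8, (1,3) g=1 f=8, (2,0) g=3 f=6, (2,1) g=2 f=6, (2,2) g=1 f=6]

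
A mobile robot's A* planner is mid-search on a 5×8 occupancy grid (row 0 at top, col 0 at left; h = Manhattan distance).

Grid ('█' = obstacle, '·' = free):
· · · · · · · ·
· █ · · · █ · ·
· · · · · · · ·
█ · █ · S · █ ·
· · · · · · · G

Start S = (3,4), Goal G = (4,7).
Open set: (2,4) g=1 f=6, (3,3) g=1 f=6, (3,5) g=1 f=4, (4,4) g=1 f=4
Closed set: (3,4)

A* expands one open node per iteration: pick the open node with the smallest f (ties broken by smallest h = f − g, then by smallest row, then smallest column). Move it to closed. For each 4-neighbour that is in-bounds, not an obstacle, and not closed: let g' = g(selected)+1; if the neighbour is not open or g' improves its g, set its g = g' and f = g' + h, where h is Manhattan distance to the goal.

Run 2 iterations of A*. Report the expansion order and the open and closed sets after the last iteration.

step 1: expand (3,5) (f=4, h=3) → closed; open now [(2,4) g=1 f=6, (2,5) g=2 f=6, (3,3) g=1 f=6, (4,4) g=1 f=4, (4,5) g=2 f=4]
step 2: expand (4,5) (f=4, h=2) → closed; open now [(2,4) g=1 f=6, (2,5) g=2 f=6, (3,3) g=1 f=6, (4,4) g=1 f=4, (4,6) g=3 f=4]

order=[(3,5) → (4,5)]; open=[(2,4) g=1 f=6, (2,5) g=2 f=6, (3,3) g=1 f=6, (4,4) g=1 f=4, (4,6) g=3 f=4]; closed=[(3,4), (3,5), (4,5)]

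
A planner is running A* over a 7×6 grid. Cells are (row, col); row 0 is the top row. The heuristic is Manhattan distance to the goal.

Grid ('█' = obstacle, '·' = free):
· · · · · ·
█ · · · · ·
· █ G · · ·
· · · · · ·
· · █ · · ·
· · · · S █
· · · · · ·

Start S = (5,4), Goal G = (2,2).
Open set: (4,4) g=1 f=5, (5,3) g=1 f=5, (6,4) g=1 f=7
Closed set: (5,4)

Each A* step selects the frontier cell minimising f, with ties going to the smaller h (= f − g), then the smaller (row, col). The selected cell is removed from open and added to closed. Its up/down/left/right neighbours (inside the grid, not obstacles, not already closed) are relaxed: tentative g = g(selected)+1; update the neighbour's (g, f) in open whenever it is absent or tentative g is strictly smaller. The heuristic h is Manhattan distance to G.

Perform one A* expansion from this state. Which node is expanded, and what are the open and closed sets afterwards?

expanded=(4,4); open=[(3,4) g=2 f=5, (4,3) g=2 f=5, (4,5) g=2 f=7, (5,3) g=1 f=5, (6,4) g=1 f=7]; closed=[(4,4), (5,4)]

step 1: expand (4,4) (f=5, h=4) → closed; open now [(3,4) g=2 f=5, (4,3) g=2 f=5, (4,5) g=2 f=7, (5,3) g=1 f=5, (6,4) g=1 f=7]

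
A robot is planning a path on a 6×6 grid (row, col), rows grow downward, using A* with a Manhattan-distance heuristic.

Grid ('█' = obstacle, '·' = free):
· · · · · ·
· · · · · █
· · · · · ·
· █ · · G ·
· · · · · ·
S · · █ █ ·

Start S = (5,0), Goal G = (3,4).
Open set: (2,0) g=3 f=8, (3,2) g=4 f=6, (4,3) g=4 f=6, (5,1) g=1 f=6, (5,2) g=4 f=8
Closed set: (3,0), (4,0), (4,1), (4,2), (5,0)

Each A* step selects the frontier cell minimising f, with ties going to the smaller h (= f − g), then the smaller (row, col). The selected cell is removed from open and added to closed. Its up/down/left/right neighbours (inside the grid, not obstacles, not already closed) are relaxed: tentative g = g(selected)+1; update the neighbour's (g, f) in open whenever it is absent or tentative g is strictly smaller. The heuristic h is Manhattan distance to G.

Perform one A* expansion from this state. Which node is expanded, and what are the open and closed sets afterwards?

expanded=(3,2); open=[(2,0) g=3 f=8, (2,2) g=5 f=8, (3,3) g=5 f=6, (4,3) g=4 f=6, (5,1) g=1 f=6, (5,2) g=4 f=8]; closed=[(3,0), (3,2), (4,0), (4,1), (4,2), (5,0)]

step 1: expand (3,2) (f=6, h=2) → closed; open now [(2,0) g=3 f=8, (2,2) g=5 f=8, (3,3) g=5 f=6, (4,3) g=4 f=6, (5,1) g=1 f=6, (5,2) g=4 f=8]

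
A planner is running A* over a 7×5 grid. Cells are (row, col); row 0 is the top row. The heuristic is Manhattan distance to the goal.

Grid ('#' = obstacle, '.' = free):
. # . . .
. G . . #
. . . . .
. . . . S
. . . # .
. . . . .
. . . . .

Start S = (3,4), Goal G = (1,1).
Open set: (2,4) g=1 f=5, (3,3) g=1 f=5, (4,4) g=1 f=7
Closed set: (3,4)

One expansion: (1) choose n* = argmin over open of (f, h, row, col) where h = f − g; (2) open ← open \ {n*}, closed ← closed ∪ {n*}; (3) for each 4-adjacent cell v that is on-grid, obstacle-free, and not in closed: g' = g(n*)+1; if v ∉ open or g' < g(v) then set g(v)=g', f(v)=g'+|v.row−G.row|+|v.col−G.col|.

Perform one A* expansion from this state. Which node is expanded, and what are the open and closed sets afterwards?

expanded=(2,4); open=[(2,3) g=2 f=5, (3,3) g=1 f=5, (4,4) g=1 f=7]; closed=[(2,4), (3,4)]

step 1: expand (2,4) (f=5, h=4) → closed; open now [(2,3) g=2 f=5, (3,3) g=1 f=5, (4,4) g=1 f=7]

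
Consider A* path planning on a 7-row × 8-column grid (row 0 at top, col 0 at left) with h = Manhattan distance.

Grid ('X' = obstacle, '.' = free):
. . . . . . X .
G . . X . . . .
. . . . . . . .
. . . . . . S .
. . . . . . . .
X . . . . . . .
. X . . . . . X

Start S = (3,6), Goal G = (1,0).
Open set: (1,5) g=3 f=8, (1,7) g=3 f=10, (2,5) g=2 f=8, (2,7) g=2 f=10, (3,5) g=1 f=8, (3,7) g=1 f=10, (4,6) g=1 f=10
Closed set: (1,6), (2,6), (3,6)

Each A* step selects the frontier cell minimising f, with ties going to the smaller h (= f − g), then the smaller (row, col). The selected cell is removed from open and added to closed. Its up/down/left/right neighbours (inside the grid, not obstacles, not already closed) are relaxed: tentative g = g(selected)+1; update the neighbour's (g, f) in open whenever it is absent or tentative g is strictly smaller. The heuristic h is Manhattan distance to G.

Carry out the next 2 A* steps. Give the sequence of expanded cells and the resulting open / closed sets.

order=[(1,5) → (1,4)]; open=[(0,4) g=5 f=10, (0,5) g=4 f=10, (1,7) g=3 f=10, (2,4) g=5 f=10, (2,5) g=2 f=8, (2,7) g=2 f=10, (3,5) g=1 f=8, (3,7) g=1 f=10, (4,6) g=1 f=10]; closed=[(1,4), (1,5), (1,6), (2,6), (3,6)]

step 1: expand (1,5) (f=8, h=5) → closed; open now [(0,5) g=4 f=10, (1,4) g=4 f=8, (1,7) g=3 f=10, (2,5) g=2 f=8, (2,7) g=2 f=10, (3,5) g=1 f=8, (3,7) g=1 f=10, (4,6) g=1 f=10]
step 2: expand (1,4) (f=8, h=4) → closed; open now [(0,4) g=5 f=10, (0,5) g=4 f=10, (1,7) g=3 f=10, (2,4) g=5 f=10, (2,5) g=2 f=8, (2,7) g=2 f=10, (3,5) g=1 f=8, (3,7) g=1 f=10, (4,6) g=1 f=10]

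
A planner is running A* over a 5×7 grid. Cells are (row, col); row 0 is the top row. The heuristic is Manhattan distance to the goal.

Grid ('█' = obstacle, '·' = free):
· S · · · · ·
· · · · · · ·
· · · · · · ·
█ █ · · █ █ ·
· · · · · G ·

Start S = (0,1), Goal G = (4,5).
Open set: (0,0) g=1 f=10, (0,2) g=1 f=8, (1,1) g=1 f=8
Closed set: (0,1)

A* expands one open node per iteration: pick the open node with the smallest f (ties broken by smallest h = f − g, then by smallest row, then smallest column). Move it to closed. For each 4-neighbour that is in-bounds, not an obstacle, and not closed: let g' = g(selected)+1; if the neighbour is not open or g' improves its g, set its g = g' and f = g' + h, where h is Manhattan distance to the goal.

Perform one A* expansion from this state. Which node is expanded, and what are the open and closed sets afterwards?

expanded=(0,2); open=[(0,0) g=1 f=10, (0,3) g=2 f=8, (1,1) g=1 f=8, (1,2) g=2 f=8]; closed=[(0,1), (0,2)]

step 1: expand (0,2) (f=8, h=7) → closed; open now [(0,0) g=1 f=10, (0,3) g=2 f=8, (1,1) g=1 f=8, (1,2) g=2 f=8]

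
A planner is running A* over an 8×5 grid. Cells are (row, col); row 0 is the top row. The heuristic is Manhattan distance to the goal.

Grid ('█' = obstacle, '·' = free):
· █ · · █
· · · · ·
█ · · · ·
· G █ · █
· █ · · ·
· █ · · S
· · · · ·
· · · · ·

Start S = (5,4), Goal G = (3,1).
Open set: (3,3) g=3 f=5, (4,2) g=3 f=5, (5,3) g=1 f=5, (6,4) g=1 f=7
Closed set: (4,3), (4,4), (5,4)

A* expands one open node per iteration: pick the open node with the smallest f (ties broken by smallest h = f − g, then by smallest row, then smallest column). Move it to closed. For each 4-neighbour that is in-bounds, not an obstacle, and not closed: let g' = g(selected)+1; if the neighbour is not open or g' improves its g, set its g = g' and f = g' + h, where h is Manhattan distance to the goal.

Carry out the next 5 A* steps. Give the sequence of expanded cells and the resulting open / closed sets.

order=[(3,3) → (4,2) → (5,3) → (5,2) → (2,3)]; open=[(1,3) g=5 f=9, (2,2) g=5 f=7, (2,4) g=5 f=9, (6,2) g=3 f=7, (6,3) g=2 f=7, (6,4) g=1 f=7]; closed=[(2,3), (3,3), (4,2), (4,3), (4,4), (5,2), (5,3), (5,4)]

step 1: expand (3,3) (f=5, h=2) → closed; open now [(2,3) g=4 f=7, (4,2) g=3 f=5, (5,3) g=1 f=5, (6,4) g=1 f=7]
step 2: expand (4,2) (f=5, h=2) → closed; open now [(2,3) g=4 f=7, (5,2) g=4 f=7, (5,3) g=1 f=5, (6,4) g=1 f=7]
step 3: expand (5,3) (f=5, h=4) → closed; open now [(2,3) g=4 f=7, (5,2) g=2 f=5, (6,3) g=2 f=7, (6,4) g=1 f=7]
step 4: expand (5,2) (f=5, h=3) → closed; open now [(2,3) g=4 f=7, (6,2) g=3 f=7, (6,3) g=2 f=7, (6,4) g=1 f=7]
step 5: expand (2,3) (f=7, h=3) → closed; open now [(1,3) g=5 f=9, (2,2) g=5 f=7, (2,4) g=5 f=9, (6,2) g=3 f=7, (6,3) g=2 f=7, (6,4) g=1 f=7]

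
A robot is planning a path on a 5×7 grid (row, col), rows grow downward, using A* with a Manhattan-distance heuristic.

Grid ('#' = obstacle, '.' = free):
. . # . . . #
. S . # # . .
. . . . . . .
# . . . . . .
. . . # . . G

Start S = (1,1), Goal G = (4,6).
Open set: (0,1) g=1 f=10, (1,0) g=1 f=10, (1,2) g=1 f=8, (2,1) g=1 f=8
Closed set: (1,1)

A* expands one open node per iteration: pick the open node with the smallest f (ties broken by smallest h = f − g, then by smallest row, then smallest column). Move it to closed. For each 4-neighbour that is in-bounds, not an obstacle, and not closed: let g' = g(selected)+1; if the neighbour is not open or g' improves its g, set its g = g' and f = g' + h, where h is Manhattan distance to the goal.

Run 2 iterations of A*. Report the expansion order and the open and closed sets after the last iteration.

order=[(1,2) → (2,2)]; open=[(0,1) g=1 f=10, (1,0) g=1 f=10, (2,1) g=1 f=8, (2,3) g=3 f=8, (3,2) g=3 f=8]; closed=[(1,1), (1,2), (2,2)]

step 1: expand (1,2) (f=8, h=7) → closed; open now [(0,1) g=1 f=10, (1,0) g=1 f=10, (2,1) g=1 f=8, (2,2) g=2 f=8]
step 2: expand (2,2) (f=8, h=6) → closed; open now [(0,1) g=1 f=10, (1,0) g=1 f=10, (2,1) g=1 f=8, (2,3) g=3 f=8, (3,2) g=3 f=8]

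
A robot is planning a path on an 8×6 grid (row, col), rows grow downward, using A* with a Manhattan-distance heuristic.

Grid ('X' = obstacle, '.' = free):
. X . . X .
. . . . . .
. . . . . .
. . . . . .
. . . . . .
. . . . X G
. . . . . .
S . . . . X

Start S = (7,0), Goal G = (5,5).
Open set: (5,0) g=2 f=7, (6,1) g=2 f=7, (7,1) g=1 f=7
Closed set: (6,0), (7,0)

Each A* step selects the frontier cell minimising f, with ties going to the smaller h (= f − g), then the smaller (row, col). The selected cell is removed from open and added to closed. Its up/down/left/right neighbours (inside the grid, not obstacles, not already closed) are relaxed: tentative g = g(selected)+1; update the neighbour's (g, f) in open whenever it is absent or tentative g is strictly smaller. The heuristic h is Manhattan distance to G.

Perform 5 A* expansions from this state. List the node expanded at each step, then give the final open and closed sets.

step 1: expand (5,0) (f=7, h=5) → closed; open now [(4,0) g=3 f=9, (5,1) g=3 f=7, (6,1) g=2 f=7, (7,1) g=1 f=7]
step 2: expand (5,1) (f=7, h=4) → closed; open now [(4,0) g=3 f=9, (4,1) g=4 f=9, (5,2) g=4 f=7, (6,1) g=2 f=7, (7,1) g=1 f=7]
step 3: expand (5,2) (f=7, h=3) → closed; open now [(4,0) g=3 f=9, (4,1) g=4 f=9, (4,2) g=5 f=9, (5,3) g=5 f=7, (6,1) g=2 f=7, (6,2) g=5 f=9, (7,1) g=1 f=7]
step 4: expand (5,3) (f=7, h=2) → closed; open now [(4,0) g=3 f=9, (4,1) g=4 f=9, (4,2) g=5 f=9, (4,3) g=6 f=9, (6,1) g=2 f=7, (6,2) g=5 f=9, (6,3) g=6 f=9, (7,1) g=1 f=7]
step 5: expand (6,1) (f=7, h=5) → closed; open now [(4,0) g=3 f=9, (4,1) g=4 f=9, (4,2) g=5 f=9, (4,3) g=6 f=9, (6,2) g=3 f=7, (6,3) g=6 f=9, (7,1) g=1 f=7]

order=[(5,0) → (5,1) → (5,2) → (5,3) → (6,1)]; open=[(4,0) g=3 f=9, (4,1) g=4 f=9, (4,2) g=5 f=9, (4,3) g=6 f=9, (6,2) g=3 f=7, (6,3) g=6 f=9, (7,1) g=1 f=7]; closed=[(5,0), (5,1), (5,2), (5,3), (6,0), (6,1), (7,0)]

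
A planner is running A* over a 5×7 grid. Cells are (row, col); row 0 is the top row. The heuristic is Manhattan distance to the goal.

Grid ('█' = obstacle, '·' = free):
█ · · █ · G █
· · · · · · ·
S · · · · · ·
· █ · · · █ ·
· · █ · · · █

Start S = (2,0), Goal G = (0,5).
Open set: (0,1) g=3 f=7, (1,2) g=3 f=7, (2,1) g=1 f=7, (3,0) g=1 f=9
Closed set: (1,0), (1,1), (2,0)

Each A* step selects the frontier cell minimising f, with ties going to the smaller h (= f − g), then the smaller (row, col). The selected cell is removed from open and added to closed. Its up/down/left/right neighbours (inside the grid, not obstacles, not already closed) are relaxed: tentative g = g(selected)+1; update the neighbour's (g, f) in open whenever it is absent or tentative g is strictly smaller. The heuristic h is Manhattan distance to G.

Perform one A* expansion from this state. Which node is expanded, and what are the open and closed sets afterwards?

step 1: expand (0,1) (f=7, h=4) → closed; open now [(0,2) g=4 f=7, (1,2) g=3 f=7, (2,1) g=1 f=7, (3,0) g=1 f=9]

expanded=(0,1); open=[(0,2) g=4 f=7, (1,2) g=3 f=7, (2,1) g=1 f=7, (3,0) g=1 f=9]; closed=[(0,1), (1,0), (1,1), (2,0)]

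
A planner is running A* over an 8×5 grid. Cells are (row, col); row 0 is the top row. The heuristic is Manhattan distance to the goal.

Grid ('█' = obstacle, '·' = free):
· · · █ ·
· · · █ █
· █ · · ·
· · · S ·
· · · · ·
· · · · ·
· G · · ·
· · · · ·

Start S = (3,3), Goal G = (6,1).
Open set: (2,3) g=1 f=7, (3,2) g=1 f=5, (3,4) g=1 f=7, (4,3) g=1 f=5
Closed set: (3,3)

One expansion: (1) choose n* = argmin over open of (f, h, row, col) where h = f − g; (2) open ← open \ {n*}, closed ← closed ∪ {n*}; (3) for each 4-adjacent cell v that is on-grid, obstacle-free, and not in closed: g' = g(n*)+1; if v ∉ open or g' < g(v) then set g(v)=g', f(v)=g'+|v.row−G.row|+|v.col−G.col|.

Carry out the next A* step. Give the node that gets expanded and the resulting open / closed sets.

expanded=(3,2); open=[(2,2) g=2 f=7, (2,3) g=1 f=7, (3,1) g=2 f=5, (3,4) g=1 f=7, (4,2) g=2 f=5, (4,3) g=1 f=5]; closed=[(3,2), (3,3)]

step 1: expand (3,2) (f=5, h=4) → closed; open now [(2,2) g=2 f=7, (2,3) g=1 f=7, (3,1) g=2 f=5, (3,4) g=1 f=7, (4,2) g=2 f=5, (4,3) g=1 f=5]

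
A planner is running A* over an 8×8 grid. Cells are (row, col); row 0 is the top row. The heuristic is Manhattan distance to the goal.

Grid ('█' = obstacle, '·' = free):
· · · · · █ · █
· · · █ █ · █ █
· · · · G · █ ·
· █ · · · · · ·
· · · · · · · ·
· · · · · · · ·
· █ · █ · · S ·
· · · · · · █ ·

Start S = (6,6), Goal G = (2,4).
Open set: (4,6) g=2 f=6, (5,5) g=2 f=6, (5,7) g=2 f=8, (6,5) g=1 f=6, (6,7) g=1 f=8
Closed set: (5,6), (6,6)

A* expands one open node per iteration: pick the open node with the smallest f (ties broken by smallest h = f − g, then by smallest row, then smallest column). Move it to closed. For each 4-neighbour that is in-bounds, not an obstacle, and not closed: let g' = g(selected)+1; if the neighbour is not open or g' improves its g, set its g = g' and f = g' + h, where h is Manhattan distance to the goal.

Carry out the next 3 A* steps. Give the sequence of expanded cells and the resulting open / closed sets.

step 1: expand (4,6) (f=6, h=4) → closed; open now [(3,6) g=3 f=6, (4,5) g=3 f=6, (4,7) g=3 f=8, (5,5) g=2 f=6, (5,7) g=2 f=8, (6,5) g=1 f=6, (6,7) g=1 f=8]
step 2: expand (3,6) (f=6, h=3) → closed; open now [(3,5) g=4 f=6, (3,7) g=4 f=8, (4,5) g=3 f=6, (4,7) g=3 f=8, (5,5) g=2 f=6, (5,7) g=2 f=8, (6,5) g=1 f=6, (6,7) g=1 f=8]
step 3: expand (3,5) (f=6, h=2) → closed; open now [(2,5) g=5 f=6, (3,4) g=5 f=6, (3,7) g=4 f=8, (4,5) g=3 f=6, (4,7) g=3 f=8, (5,5) g=2 f=6, (5,7) g=2 f=8, (6,5) g=1 f=6, (6,7) g=1 f=8]

order=[(4,6) → (3,6) → (3,5)]; open=[(2,5) g=5 f=6, (3,4) g=5 f=6, (3,7) g=4 f=8, (4,5) g=3 f=6, (4,7) g=3 f=8, (5,5) g=2 f=6, (5,7) g=2 f=8, (6,5) g=1 f=6, (6,7) g=1 f=8]; closed=[(3,5), (3,6), (4,6), (5,6), (6,6)]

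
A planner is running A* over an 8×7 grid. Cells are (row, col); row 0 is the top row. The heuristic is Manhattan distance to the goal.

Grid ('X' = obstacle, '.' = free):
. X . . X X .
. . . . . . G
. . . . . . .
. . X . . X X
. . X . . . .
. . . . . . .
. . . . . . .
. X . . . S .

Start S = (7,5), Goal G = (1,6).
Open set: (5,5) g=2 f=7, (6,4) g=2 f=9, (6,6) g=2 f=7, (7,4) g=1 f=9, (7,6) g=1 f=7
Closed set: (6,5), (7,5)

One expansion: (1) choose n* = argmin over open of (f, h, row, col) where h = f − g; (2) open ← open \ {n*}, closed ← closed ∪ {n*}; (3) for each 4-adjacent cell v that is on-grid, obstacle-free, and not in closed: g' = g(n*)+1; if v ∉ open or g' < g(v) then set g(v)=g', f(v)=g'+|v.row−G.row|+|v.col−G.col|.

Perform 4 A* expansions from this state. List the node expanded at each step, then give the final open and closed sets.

step 1: expand (5,5) (f=7, h=5) → closed; open now [(4,5) g=3 f=7, (5,4) g=3 f=9, (5,6) g=3 f=7, (6,4) g=2 f=9, (6,6) g=2 f=7, (7,4) g=1 f=9, (7,6) g=1 f=7]
step 2: expand (4,5) (f=7, h=4) → closed; open now [(4,4) g=4 f=9, (4,6) g=4 f=7, (5,4) g=3 f=9, (5,6) g=3 f=7, (6,4) g=2 f=9, (6,6) g=2 f=7, (7,4) g=1 f=9, (7,6) g=1 f=7]
step 3: expand (4,6) (f=7, h=3) → closed; open now [(4,4) g=4 f=9, (5,4) g=3 f=9, (5,6) g=3 f=7, (6,4) g=2 f=9, (6,6) g=2 f=7, (7,4) g=1 f=9, (7,6) g=1 f=7]
step 4: expand (5,6) (f=7, h=4) → closed; open now [(4,4) g=4 f=9, (5,4) g=3 f=9, (6,4) g=2 f=9, (6,6) g=2 f=7, (7,4) g=1 f=9, (7,6) g=1 f=7]

order=[(5,5) → (4,5) → (4,6) → (5,6)]; open=[(4,4) g=4 f=9, (5,4) g=3 f=9, (6,4) g=2 f=9, (6,6) g=2 f=7, (7,4) g=1 f=9, (7,6) g=1 f=7]; closed=[(4,5), (4,6), (5,5), (5,6), (6,5), (7,5)]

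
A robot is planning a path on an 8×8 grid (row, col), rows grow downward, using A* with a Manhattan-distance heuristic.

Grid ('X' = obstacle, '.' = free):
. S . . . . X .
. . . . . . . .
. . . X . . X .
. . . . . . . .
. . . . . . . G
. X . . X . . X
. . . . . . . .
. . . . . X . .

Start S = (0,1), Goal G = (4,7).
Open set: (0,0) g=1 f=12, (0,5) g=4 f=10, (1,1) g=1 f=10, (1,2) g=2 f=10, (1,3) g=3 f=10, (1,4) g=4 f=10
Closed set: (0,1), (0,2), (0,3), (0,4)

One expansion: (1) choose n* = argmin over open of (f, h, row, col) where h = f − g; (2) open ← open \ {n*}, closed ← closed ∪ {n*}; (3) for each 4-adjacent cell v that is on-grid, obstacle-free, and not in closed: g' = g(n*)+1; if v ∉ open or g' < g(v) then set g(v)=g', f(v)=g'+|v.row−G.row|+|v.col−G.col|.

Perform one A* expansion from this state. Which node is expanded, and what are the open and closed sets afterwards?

step 1: expand (0,5) (f=10, h=6) → closed; open now [(0,0) g=1 f=12, (1,1) g=1 f=10, (1,2) g=2 f=10, (1,3) g=3 f=10, (1,4) g=4 f=10, (1,5) g=5 f=10]

expanded=(0,5); open=[(0,0) g=1 f=12, (1,1) g=1 f=10, (1,2) g=2 f=10, (1,3) g=3 f=10, (1,4) g=4 f=10, (1,5) g=5 f=10]; closed=[(0,1), (0,2), (0,3), (0,4), (0,5)]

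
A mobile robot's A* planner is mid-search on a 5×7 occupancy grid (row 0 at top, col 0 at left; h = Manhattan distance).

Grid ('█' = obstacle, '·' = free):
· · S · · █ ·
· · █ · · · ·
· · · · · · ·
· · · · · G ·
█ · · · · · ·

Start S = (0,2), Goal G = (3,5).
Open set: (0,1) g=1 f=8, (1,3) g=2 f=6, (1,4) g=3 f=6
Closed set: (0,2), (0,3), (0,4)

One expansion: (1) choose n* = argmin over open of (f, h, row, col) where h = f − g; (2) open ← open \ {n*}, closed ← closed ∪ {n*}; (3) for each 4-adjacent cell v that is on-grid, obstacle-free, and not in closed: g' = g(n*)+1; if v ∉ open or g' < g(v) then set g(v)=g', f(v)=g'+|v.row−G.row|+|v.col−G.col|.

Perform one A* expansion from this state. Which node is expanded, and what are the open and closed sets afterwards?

step 1: expand (1,4) (f=6, h=3) → closed; open now [(0,1) g=1 f=8, (1,3) g=2 f=6, (1,5) g=4 f=6, (2,4) g=4 f=6]

expanded=(1,4); open=[(0,1) g=1 f=8, (1,3) g=2 f=6, (1,5) g=4 f=6, (2,4) g=4 f=6]; closed=[(0,2), (0,3), (0,4), (1,4)]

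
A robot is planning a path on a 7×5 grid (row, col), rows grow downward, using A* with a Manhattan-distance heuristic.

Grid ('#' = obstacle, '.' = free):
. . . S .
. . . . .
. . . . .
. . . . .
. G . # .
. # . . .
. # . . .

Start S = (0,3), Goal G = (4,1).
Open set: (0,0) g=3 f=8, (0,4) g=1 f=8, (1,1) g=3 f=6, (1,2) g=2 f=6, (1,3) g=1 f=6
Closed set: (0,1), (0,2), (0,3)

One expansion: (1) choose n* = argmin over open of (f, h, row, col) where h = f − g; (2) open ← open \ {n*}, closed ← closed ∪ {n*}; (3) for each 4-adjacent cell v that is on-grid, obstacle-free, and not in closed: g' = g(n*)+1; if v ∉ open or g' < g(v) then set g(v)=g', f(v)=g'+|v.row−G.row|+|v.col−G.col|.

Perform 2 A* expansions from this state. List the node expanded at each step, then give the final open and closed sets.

step 1: expand (1,1) (f=6, h=3) → closed; open now [(0,0) g=3 f=8, (0,4) g=1 f=8, (1,0) g=4 f=8, (1,2) g=2 f=6, (1,3) g=1 f=6, (2,1) g=4 f=6]
step 2: expand (2,1) (f=6, h=2) → closed; open now [(0,0) g=3 f=8, (0,4) g=1 f=8, (1,0) g=4 f=8, (1,2) g=2 f=6, (1,3) g=1 f=6, (2,0) g=5 f=8, (2,2) g=5 f=8, (3,1) g=5 f=6]

order=[(1,1) → (2,1)]; open=[(0,0) g=3 f=8, (0,4) g=1 f=8, (1,0) g=4 f=8, (1,2) g=2 f=6, (1,3) g=1 f=6, (2,0) g=5 f=8, (2,2) g=5 f=8, (3,1) g=5 f=6]; closed=[(0,1), (0,2), (0,3), (1,1), (2,1)]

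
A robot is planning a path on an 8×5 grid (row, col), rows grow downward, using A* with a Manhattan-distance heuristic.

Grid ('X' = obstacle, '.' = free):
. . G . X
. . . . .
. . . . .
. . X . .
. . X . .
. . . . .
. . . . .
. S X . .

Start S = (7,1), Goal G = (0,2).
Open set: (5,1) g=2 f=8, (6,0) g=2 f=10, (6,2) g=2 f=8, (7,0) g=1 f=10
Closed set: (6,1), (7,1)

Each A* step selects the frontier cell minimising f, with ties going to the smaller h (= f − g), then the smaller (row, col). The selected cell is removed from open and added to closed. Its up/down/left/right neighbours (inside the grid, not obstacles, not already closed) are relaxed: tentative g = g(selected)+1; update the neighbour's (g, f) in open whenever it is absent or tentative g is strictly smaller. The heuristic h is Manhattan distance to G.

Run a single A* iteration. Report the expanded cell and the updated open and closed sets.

step 1: expand (5,1) (f=8, h=6) → closed; open now [(4,1) g=3 f=8, (5,0) g=3 f=10, (5,2) g=3 f=8, (6,0) g=2 f=10, (6,2) g=2 f=8, (7,0) g=1 f=10]

expanded=(5,1); open=[(4,1) g=3 f=8, (5,0) g=3 f=10, (5,2) g=3 f=8, (6,0) g=2 f=10, (6,2) g=2 f=8, (7,0) g=1 f=10]; closed=[(5,1), (6,1), (7,1)]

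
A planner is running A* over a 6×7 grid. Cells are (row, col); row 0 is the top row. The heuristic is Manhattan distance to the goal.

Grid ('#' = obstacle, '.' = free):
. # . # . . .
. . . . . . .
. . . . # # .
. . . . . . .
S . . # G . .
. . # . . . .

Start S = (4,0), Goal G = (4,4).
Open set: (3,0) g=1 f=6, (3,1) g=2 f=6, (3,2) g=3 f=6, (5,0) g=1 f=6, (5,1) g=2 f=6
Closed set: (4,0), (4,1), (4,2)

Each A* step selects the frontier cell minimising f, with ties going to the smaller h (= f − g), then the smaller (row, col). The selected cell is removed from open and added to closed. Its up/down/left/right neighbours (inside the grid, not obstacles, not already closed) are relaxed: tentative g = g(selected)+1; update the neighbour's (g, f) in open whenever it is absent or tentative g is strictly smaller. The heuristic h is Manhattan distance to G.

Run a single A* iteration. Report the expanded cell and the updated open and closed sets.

step 1: expand (3,2) (f=6, h=3) → closed; open now [(2,2) g=4 f=8, (3,0) g=1 f=6, (3,1) g=2 f=6, (3,3) g=4 f=6, (5,0) g=1 f=6, (5,1) g=2 f=6]

expanded=(3,2); open=[(2,2) g=4 f=8, (3,0) g=1 f=6, (3,1) g=2 f=6, (3,3) g=4 f=6, (5,0) g=1 f=6, (5,1) g=2 f=6]; closed=[(3,2), (4,0), (4,1), (4,2)]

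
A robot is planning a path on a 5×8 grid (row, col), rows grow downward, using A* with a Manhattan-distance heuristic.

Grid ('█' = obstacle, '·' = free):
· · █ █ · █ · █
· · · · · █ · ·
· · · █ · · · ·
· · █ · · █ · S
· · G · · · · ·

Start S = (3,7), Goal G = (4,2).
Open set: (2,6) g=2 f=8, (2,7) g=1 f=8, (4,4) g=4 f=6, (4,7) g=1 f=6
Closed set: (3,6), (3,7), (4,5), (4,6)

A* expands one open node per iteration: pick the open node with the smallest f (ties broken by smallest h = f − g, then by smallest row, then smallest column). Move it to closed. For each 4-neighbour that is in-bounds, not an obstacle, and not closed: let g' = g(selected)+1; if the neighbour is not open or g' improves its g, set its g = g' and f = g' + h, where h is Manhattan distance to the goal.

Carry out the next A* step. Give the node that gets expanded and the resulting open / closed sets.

expanded=(4,4); open=[(2,6) g=2 f=8, (2,7) g=1 f=8, (3,4) g=5 f=8, (4,3) g=5 f=6, (4,7) g=1 f=6]; closed=[(3,6), (3,7), (4,4), (4,5), (4,6)]

step 1: expand (4,4) (f=6, h=2) → closed; open now [(2,6) g=2 f=8, (2,7) g=1 f=8, (3,4) g=5 f=8, (4,3) g=5 f=6, (4,7) g=1 f=6]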